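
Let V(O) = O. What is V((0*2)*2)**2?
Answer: 0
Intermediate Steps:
V((0*2)*2)**2 = ((0*2)*2)**2 = (0*2)**2 = 0**2 = 0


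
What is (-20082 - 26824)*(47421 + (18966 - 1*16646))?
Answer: -2333151346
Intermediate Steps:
(-20082 - 26824)*(47421 + (18966 - 1*16646)) = -46906*(47421 + (18966 - 16646)) = -46906*(47421 + 2320) = -46906*49741 = -2333151346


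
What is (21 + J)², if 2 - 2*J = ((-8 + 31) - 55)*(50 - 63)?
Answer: 34596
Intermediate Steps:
J = -207 (J = 1 - ((-8 + 31) - 55)*(50 - 63)/2 = 1 - (23 - 55)*(-13)/2 = 1 - (-16)*(-13) = 1 - ½*416 = 1 - 208 = -207)
(21 + J)² = (21 - 207)² = (-186)² = 34596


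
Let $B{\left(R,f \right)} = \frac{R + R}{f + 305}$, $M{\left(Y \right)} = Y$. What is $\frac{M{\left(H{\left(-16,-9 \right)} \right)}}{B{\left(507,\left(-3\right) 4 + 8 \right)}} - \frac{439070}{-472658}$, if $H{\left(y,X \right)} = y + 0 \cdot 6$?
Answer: $- \frac{457775987}{119818803} \approx -3.8206$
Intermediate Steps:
$H{\left(y,X \right)} = y$ ($H{\left(y,X \right)} = y + 0 = y$)
$B{\left(R,f \right)} = \frac{2 R}{305 + f}$
$\frac{M{\left(H{\left(-16,-9 \right)} \right)}}{B{\left(507,\left(-3\right) 4 + 8 \right)}} - \frac{439070}{-472658} = - \frac{16}{2 \cdot 507 \frac{1}{305 + \left(\left(-3\right) 4 + 8\right)}} - \frac{439070}{-472658} = - \frac{16}{2 \cdot 507 \frac{1}{305 + \left(-12 + 8\right)}} - - \frac{219535}{236329} = - \frac{16}{2 \cdot 507 \frac{1}{305 - 4}} + \frac{219535}{236329} = - \frac{16}{2 \cdot 507 \cdot \frac{1}{301}} + \frac{219535}{236329} = - \frac{16}{\frac{1014}{301}} + \frac{219535}{236329} = \left(-16\right) \frac{301}{1014} + \frac{219535}{236329} = - \frac{2408}{507} + \frac{219535}{236329} = - \frac{457775987}{119818803}$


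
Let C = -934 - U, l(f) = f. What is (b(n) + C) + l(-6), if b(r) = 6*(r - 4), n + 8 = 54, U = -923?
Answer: 235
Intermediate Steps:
n = 46 (n = -8 + 54 = 46)
b(r) = -24 + 6*r (b(r) = 6*(-4 + r) = -24 + 6*r)
C = -11 (C = -934 - 1*(-923) = -934 + 923 = -11)
(b(n) + C) + l(-6) = ((-24 + 6*46) - 11) - 6 = ((-24 + 276) - 11) - 6 = (252 - 11) - 6 = 241 - 6 = 235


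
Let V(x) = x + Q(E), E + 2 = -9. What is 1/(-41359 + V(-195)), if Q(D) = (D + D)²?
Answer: -1/41070 ≈ -2.4349e-5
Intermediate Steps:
E = -11 (E = -2 - 9 = -11)
Q(D) = 4*D² (Q(D) = (2*D)² = 4*D²)
V(x) = 484 + x (V(x) = x + 4*(-11)² = x + 4*121 = x + 484 = 484 + x)
1/(-41359 + V(-195)) = 1/(-41359 + (484 - 195)) = 1/(-41359 + 289) = 1/(-41070) = -1/41070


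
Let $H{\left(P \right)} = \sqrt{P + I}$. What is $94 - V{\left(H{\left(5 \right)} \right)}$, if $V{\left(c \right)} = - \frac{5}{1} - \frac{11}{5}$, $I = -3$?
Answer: $\frac{506}{5} \approx 101.2$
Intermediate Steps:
$H{\left(P \right)} = \sqrt{-3 + P}$ ($H{\left(P \right)} = \sqrt{P - 3} = \sqrt{-3 + P}$)
$V{\left(c \right)} = - \frac{36}{5}$ ($V{\left(c \right)} = \left(-5\right) 1 - \frac{11}{5} = -5 - \frac{11}{5} = - \frac{36}{5}$)
$94 - V{\left(H{\left(5 \right)} \right)} = 94 - - \frac{36}{5} = 94 + \frac{36}{5} = \frac{506}{5}$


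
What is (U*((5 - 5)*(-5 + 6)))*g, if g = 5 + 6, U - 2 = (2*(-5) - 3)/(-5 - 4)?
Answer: 0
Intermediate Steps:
U = 31/9 (U = 2 + (2*(-5) - 3)/(-5 - 4) = 2 + (-10 - 3)/(-9) = 2 - 13*(-1/9) = 2 + 13/9 = 31/9 ≈ 3.4444)
g = 11
(U*((5 - 5)*(-5 + 6)))*g = (31*((5 - 5)*(-5 + 6))/9)*11 = (31*(0*1)/9)*11 = ((31/9)*0)*11 = 0*11 = 0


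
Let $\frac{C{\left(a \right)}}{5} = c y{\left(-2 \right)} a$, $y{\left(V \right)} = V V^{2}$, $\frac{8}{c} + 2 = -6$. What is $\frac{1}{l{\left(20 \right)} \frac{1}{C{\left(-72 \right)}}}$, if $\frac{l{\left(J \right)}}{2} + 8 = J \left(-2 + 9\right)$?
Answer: $- \frac{120}{11} \approx -10.909$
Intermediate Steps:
$c = -1$ ($c = \frac{8}{-2 - 6} = \frac{8}{-8} = 8 \left(- \frac{1}{8}\right) = -1$)
$y{\left(V \right)} = V^{3}$
$C{\left(a \right)} = 40 a$ ($C{\left(a \right)} = 5 - \left(-2\right)^{3} a = 5 \left(-1\right) \left(-8\right) a = 5 \cdot 8 a = 40 a$)
$l{\left(J \right)} = -16 + 14 J$ ($l{\left(J \right)} = -16 + 2 J \left(-2 + 9\right) = -16 + 2 J 7 = -16 + 2 \cdot 7 J = -16 + 14 J$)
$\frac{1}{l{\left(20 \right)} \frac{1}{C{\left(-72 \right)}}} = \frac{1}{\left(-16 + 14 \cdot 20\right) \frac{1}{40 \left(-72\right)}} = \frac{1}{\left(-16 + 280\right) \frac{1}{-2880}} = \frac{1}{264 \left(- \frac{1}{2880}\right)} = \frac{1}{- \frac{11}{120}} = - \frac{120}{11}$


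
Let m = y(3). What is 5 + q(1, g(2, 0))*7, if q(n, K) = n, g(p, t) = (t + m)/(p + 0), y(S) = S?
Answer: 12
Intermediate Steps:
m = 3
g(p, t) = (3 + t)/p (g(p, t) = (t + 3)/(p + 0) = (3 + t)/p)
5 + q(1, g(2, 0))*7 = 5 + 1*7 = 5 + 7 = 12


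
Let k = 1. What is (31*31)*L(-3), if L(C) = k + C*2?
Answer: -4805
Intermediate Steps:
L(C) = 1 + 2*C (L(C) = 1 + C*2 = 1 + 2*C)
(31*31)*L(-3) = (31*31)*(1 + 2*(-3)) = 961*(1 - 6) = 961*(-5) = -4805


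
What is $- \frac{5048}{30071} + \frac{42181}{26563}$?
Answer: $\frac{1134334827}{798775973} \approx 1.4201$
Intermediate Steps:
$- \frac{5048}{30071} + \frac{42181}{26563} = \frac{1134334827}{798775973}$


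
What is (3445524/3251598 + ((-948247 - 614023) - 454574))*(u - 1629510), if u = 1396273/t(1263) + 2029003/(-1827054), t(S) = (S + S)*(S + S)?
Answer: 576753872812270197422168218793/175493555348761062 ≈ 3.2865e+12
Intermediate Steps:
t(S) = 4*S² (t(S) = (2*S)*(2*S) = 4*S²)
u = -577519143127/647657756028 (u = 1396273/((4*1263²)) + 2029003/(-1827054) = 1396273/((4*1595169)) + 2029003*(-1/1827054) = 1396273/6380676 - 2029003/1827054 = -577519143127/647657756028 ≈ -0.89170)
(3445524/3251598 + ((-948247 - 614023) - 454574))*(u - 1629510) = (3445524/3251598 + ((-948247 - 614023) - 454574))*(-577519143127/647657756028 - 1629510) = (3445524*(1/3251598) + (-1562270 - 454574))*(-1055365367544329407/647657756028) = (574254/541933 - 2016844)*(-1055365367544329407/647657756028) = -1092993745198/541933*(-1055365367544329407/647657756028) = 576753872812270197422168218793/175493555348761062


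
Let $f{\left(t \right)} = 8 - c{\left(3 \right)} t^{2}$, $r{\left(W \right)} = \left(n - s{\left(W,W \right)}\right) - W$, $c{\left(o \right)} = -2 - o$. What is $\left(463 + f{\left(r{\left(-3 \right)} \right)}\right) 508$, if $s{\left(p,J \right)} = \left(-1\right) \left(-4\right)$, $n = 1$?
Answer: $239268$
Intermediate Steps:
$s{\left(p,J \right)} = 4$
$r{\left(W \right)} = -3 - W$ ($r{\left(W \right)} = \left(1 - 4\right) - W = -3 - W$)
$f{\left(t \right)} = 8 + 5 t^{2}$ ($f{\left(t \right)} = 8 - \left(-2 - 3\right) t^{2} = 8 - - 5 t^{2} = 8 + 5 t^{2}$)
$\left(463 + f{\left(r{\left(-3 \right)} \right)}\right) 508 = \left(463 + \left(8 + 5 \left(-3 - -3\right)^{2}\right)\right) 508 = \left(463 + \left(8 + 5 \left(-3 + 3\right)^{2}\right)\right) 508 = \left(463 + \left(8 + 5 \cdot 0^{2}\right)\right) 508 = \left(463 + \left(8 + 5 \cdot 0\right)\right) 508 = \left(463 + \left(8 + 0\right)\right) 508 = \left(463 + 8\right) 508 = 471 \cdot 508 = 239268$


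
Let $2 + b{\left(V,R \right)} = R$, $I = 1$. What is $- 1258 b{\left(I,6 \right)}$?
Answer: $-5032$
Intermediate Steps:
$b{\left(V,R \right)} = -2 + R$
$- 1258 b{\left(I,6 \right)} = - 1258 \left(-2 + 6\right) = \left(-1258\right) 4 = -5032$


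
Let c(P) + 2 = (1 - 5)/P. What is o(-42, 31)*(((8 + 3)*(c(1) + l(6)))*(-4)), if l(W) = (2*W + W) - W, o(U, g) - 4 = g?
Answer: -9240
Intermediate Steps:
o(U, g) = 4 + g
l(W) = 2*W (l(W) = 3*W - W = 2*W)
c(P) = -2 - 4/P (c(P) = -2 + (1 - 5)/P = -2 - 4/P)
o(-42, 31)*(((8 + 3)*(c(1) + l(6)))*(-4)) = (4 + 31)*(((8 + 3)*((-2 - 4/1) + 2*6))*(-4)) = 35*((11*((-2 - 4*1) + 12))*(-4)) = 35*((11*((-2 - 4) + 12))*(-4)) = 35*((11*(-6 + 12))*(-4)) = 35*((11*6)*(-4)) = 35*(66*(-4)) = 35*(-264) = -9240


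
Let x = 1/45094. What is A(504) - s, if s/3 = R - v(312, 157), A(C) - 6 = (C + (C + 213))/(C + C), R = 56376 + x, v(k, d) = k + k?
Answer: -181006005125/1082256 ≈ -1.6725e+5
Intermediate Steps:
v(k, d) = 2*k
x = 1/45094 ≈ 2.2176e-5
R = 2542219345/45094 (R = 56376 + 1/45094 = 2542219345/45094 ≈ 56376.)
A(C) = 6 + (213 + 2*C)/(2*C) (A(C) = 6 + (C + (C + 213))/(C + C) = 6 + (C + (213 + C))/((2*C)) = 6 + (213 + 2*C)*(1/(2*C)) = 6 + (213 + 2*C)/(2*C))
s = 7542242067/45094 (s = 3*(2542219345/45094 - 2*312) = 3*(2542219345/45094 - 1*624) = 3*(2542219345/45094 - 624) = 3*(2514080689/45094) = 7542242067/45094 ≈ 1.6726e+5)
A(504) - s = (7 + (213/2)/504) - 1*7542242067/45094 = (7 + (213/2)*(1/504)) - 7542242067/45094 = (7 + 71/336) - 7542242067/45094 = 2423/336 - 7542242067/45094 = -181006005125/1082256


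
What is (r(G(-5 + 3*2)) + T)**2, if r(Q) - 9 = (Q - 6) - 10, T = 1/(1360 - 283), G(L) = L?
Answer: 41744521/1159929 ≈ 35.989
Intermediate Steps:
T = 1/1077 ≈ 0.00092851
r(Q) = -7 + Q (r(Q) = 9 + ((Q - 6) - 10) = 9 + ((-6 + Q) - 10) = 9 + (-16 + Q) = -7 + Q)
(r(G(-5 + 3*2)) + T)**2 = ((-7 + (-5 + 3*2)) + 1/1077)**2 = ((-7 + (-5 + 6)) + 1/1077)**2 = ((-7 + 1) + 1/1077)**2 = (-6 + 1/1077)**2 = (-6461/1077)**2 = 41744521/1159929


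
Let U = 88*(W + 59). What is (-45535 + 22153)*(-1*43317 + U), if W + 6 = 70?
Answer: 759751326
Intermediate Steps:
W = 64 (W = -6 + 70 = 64)
U = 10824 (U = 88*(64 + 59) = 88*123 = 10824)
(-45535 + 22153)*(-1*43317 + U) = (-45535 + 22153)*(-1*43317 + 10824) = -23382*(-43317 + 10824) = -23382*(-32493) = 759751326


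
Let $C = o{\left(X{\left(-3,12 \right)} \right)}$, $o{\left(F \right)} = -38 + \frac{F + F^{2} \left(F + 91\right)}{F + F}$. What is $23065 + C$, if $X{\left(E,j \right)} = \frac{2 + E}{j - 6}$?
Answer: $\frac{1657435}{72} \approx 23020.0$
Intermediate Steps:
$X{\left(E,j \right)} = \frac{2 + E}{-6 + j}$
$o{\left(F \right)} = -38 + \frac{F + F^{2} \left(91 + F\right)}{2 F}$
$C = - \frac{3245}{72}$ ($C = - \frac{75}{2} + \frac{\left(\frac{2 - 3}{-6 + 12}\right)^{2}}{2} + \frac{91 \frac{2 - 3}{-6 + 12}}{2} = - \frac{75}{2} + \frac{\left(\frac{1}{6} \left(-1\right)\right)^{2}}{2} + \frac{91 \cdot \frac{1}{6} \left(-1\right)}{2} = - \frac{75}{2} + \frac{\left(- \frac{1}{6}\right)^{2}}{2} + \frac{91}{2} \left(- \frac{1}{6}\right) = - \frac{75}{2} + \frac{1}{2} \cdot \frac{1}{36} - \frac{91}{12} = - \frac{75}{2} + \frac{1}{72} - \frac{91}{12} = - \frac{3245}{72} \approx -45.069$)
$23065 + C = 23065 - \frac{3245}{72} = \frac{1657435}{72}$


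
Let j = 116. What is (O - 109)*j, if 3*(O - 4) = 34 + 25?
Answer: -29696/3 ≈ -9898.7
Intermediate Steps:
O = 71/3 (O = 4 + (34 + 25)/3 = 4 + (1/3)*59 = 4 + 59/3 = 71/3 ≈ 23.667)
(O - 109)*j = (71/3 - 109)*116 = -256/3*116 = -29696/3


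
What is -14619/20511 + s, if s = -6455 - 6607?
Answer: -89309767/6837 ≈ -13063.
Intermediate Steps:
s = -13062
-14619/20511 + s = -14619/20511 - 13062 = -14619*1/20511 - 13062 = -4873/6837 - 13062 = -89309767/6837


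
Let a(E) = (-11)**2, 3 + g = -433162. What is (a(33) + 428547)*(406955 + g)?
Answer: -11235388280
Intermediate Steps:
g = -433165 (g = -3 - 433162 = -433165)
a(E) = 121
(a(33) + 428547)*(406955 + g) = (121 + 428547)*(406955 - 433165) = 428668*(-26210) = -11235388280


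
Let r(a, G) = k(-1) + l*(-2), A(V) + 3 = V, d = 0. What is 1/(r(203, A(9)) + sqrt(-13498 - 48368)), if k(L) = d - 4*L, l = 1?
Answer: 1/30935 - 3*I*sqrt(6874)/61870 ≈ 3.2326e-5 - 0.0040202*I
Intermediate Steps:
A(V) = -3 + V
k(L) = -4*L (k(L) = 0 - 4*L = -4*L)
r(a, G) = 2 (r(a, G) = -4*(-1) + 1*(-2) = 4 - 2 = 2)
1/(r(203, A(9)) + sqrt(-13498 - 48368)) = 1/(2 + sqrt(-13498 - 48368)) = 1/(2 + sqrt(-61866)) = 1/(2 + 3*I*sqrt(6874))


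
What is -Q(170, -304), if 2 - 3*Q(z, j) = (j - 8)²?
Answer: 97342/3 ≈ 32447.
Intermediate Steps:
Q(z, j) = ⅔ - (-8 + j)²/3 (Q(z, j) = ⅔ - (j - 8)²/3 = ⅔ - (-8 + j)²/3)
-Q(170, -304) = -(⅔ - (-8 - 304)²/3) = -(⅔ - ⅓*(-312)²) = -(⅔ - ⅓*97344) = -(⅔ - 32448) = -1*(-97342/3) = 97342/3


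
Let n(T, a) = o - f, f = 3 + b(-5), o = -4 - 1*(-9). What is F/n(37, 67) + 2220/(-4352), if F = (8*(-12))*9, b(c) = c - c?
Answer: -470571/1088 ≈ -432.51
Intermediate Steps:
b(c) = 0
o = 5 (o = -4 + 9 = 5)
f = 3 (f = 3 + 0 = 3)
F = -864 (F = -96*9 = -864)
n(T, a) = 2 (n(T, a) = 5 - 1*3 = 5 - 3 = 2)
F/n(37, 67) + 2220/(-4352) = -864/2 + 2220/(-4352) = -864*½ + 2220*(-1/4352) = -432 - 555/1088 = -470571/1088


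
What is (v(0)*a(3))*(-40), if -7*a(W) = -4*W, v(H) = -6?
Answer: 2880/7 ≈ 411.43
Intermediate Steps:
a(W) = 4*W/7 (a(W) = -(-4)*W/7 = 4*W/7)
(v(0)*a(3))*(-40) = -24*3/7*(-40) = -6*12/7*(-40) = -72/7*(-40) = 2880/7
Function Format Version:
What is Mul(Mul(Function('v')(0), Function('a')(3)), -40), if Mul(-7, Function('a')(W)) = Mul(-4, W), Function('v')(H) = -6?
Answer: Rational(2880, 7) ≈ 411.43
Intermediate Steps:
Function('a')(W) = Mul(Rational(4, 7), W) (Function('a')(W) = Mul(Rational(-1, 7), Mul(-4, W)) = Mul(Rational(4, 7), W))
Mul(Mul(Function('v')(0), Function('a')(3)), -40) = Mul(Mul(-6, Mul(Rational(4, 7), 3)), -40) = Mul(Mul(-6, Rational(12, 7)), -40) = Mul(Rational(-72, 7), -40) = Rational(2880, 7)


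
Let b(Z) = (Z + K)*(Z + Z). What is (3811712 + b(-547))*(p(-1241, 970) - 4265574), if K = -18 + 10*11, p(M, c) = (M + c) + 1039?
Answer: -18379104690492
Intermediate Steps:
p(M, c) = 1039 + M + c
K = 92 (K = -18 + 110 = 92)
b(Z) = 2*Z*(92 + Z) (b(Z) = (Z + 92)*(Z + Z) = (92 + Z)*(2*Z) = 2*Z*(92 + Z))
(3811712 + b(-547))*(p(-1241, 970) - 4265574) = (3811712 + 2*(-547)*(92 - 547))*((1039 - 1241 + 970) - 4265574) = (3811712 + 2*(-547)*(-455))*(768 - 4265574) = (3811712 + 497770)*(-4264806) = 4309482*(-4264806) = -18379104690492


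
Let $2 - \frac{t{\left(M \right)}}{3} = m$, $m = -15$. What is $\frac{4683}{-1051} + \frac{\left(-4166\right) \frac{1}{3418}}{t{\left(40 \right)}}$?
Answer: $- \frac{410354830}{91604109} \approx -4.4797$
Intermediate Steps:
$t{\left(M \right)} = 51$ ($t{\left(M \right)} = 6 - -45 = 6 + 45 = 51$)
$\frac{4683}{-1051} + \frac{\left(-4166\right) \frac{1}{3418}}{t{\left(40 \right)}} = \frac{4683}{-1051} + \frac{\left(-4166\right) \frac{1}{3418}}{51} = 4683 \left(- \frac{1}{1051}\right) + \left(-4166\right) \frac{1}{3418} \cdot \frac{1}{51} = - \frac{4683}{1051} - \frac{2083}{87159} = - \frac{410354830}{91604109}$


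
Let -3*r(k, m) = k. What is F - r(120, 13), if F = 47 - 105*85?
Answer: -8838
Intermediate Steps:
F = -8878 (F = 47 - 8925 = -8878)
r(k, m) = -k/3
F - r(120, 13) = -8878 - (-1)*120/3 = -8878 - 1*(-40) = -8878 + 40 = -8838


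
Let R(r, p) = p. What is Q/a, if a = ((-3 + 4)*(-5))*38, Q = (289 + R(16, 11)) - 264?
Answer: -18/95 ≈ -0.18947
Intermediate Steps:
Q = 36 (Q = (289 + 11) - 264 = 300 - 264 = 36)
a = -190 (a = (1*(-5))*38 = -5*38 = -190)
Q/a = 36/(-190) = 36*(-1/190) = -18/95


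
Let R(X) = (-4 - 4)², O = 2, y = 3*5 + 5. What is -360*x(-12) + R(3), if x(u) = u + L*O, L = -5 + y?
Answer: -6416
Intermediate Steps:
y = 20 (y = 15 + 5 = 20)
R(X) = 64 (R(X) = (-8)² = 64)
L = 15 (L = -5 + 20 = 15)
x(u) = 30 + u (x(u) = u + 15*2 = u + 30 = 30 + u)
-360*x(-12) + R(3) = -360*(30 - 12) + 64 = -360*18 + 64 = -6480 + 64 = -6416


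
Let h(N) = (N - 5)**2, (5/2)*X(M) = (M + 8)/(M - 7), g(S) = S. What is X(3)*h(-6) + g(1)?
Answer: -1321/10 ≈ -132.10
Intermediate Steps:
X(M) = 2*(8 + M)/(5*(-7 + M)) (X(M) = 2*((M + 8)/(M - 7))/5 = 2*((8 + M)/(-7 + M))/5 = 2*(8 + M)/(5*(-7 + M)))
h(N) = (-5 + N)**2
X(3)*h(-6) + g(1) = (2*(8 + 3)/(5*(-7 + 3)))*(-5 - 6)**2 + 1 = ((2/5)*11/(-4))*(-11)**2 + 1 = ((2/5)*(-1/4)*11)*121 + 1 = -11/10*121 + 1 = -1331/10 + 1 = -1321/10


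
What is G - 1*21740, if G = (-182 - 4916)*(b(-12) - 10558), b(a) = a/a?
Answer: 53797846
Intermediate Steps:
b(a) = 1
G = 53819586 (G = (-182 - 4916)*(1 - 10558) = -5098*(-10557) = 53819586)
G - 1*21740 = 53819586 - 1*21740 = 53819586 - 21740 = 53797846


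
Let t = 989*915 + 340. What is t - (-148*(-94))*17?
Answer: 668771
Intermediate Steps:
t = 905275 (t = 904935 + 340 = 905275)
t - (-148*(-94))*17 = 905275 - (-148*(-94))*17 = 905275 - 13912*17 = 905275 - 1*236504 = 905275 - 236504 = 668771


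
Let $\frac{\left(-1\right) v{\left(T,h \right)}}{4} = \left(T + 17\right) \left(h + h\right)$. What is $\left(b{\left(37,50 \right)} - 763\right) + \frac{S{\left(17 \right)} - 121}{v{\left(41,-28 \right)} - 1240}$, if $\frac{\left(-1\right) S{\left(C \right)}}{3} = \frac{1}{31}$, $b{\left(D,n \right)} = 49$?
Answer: $- \frac{130061261}{182156} \approx -714.01$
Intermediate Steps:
$v{\left(T,h \right)} = - 8 h \left(17 + T\right)$ ($v{\left(T,h \right)} = - 4 \left(T + 17\right) \left(h + h\right) = - 4 \left(17 + T\right) 2 h = - 4 \cdot 2 h \left(17 + T\right) = - 8 h \left(17 + T\right)$)
$S{\left(C \right)} = - \frac{3}{31}$
$\left(b{\left(37,50 \right)} - 763\right) + \frac{S{\left(17 \right)} - 121}{v{\left(41,-28 \right)} - 1240} = \left(49 - 763\right) + \frac{- \frac{3}{31} - 121}{\left(-8\right) \left(-28\right) \left(17 + 41\right) - 1240} = -714 + \frac{- \frac{3}{31} - 121}{\left(-8\right) \left(-28\right) 58 - 1240} = -714 + \frac{- \frac{3}{31} - 121}{12992 - 1240} = -714 - \frac{3754}{31 \cdot 11752} = -714 - \frac{1877}{182156} = - \frac{130061261}{182156}$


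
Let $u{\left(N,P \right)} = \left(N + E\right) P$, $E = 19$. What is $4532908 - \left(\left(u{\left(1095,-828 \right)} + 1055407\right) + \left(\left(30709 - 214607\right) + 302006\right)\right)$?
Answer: $4281785$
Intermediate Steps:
$u{\left(N,P \right)} = P \left(19 + N\right)$ ($u{\left(N,P \right)} = \left(N + 19\right) P = \left(19 + N\right) P = P \left(19 + N\right)$)
$4532908 - \left(\left(u{\left(1095,-828 \right)} + 1055407\right) + \left(\left(30709 - 214607\right) + 302006\right)\right) = 4532908 - \left(\left(- 828 \left(19 + 1095\right) + 1055407\right) + \left(\left(30709 - 214607\right) + 302006\right)\right) = 4532908 - \left(\left(\left(-828\right) 1114 + 1055407\right) + \left(-183898 + 302006\right)\right) = 4532908 - \left(\left(-922392 + 1055407\right) + 118108\right) = 4532908 - \left(133015 + 118108\right) = 4532908 - 251123 = 4281785$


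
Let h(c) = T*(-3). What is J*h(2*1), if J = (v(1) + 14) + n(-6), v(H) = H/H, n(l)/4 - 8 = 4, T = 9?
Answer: -1701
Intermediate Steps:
n(l) = 48 (n(l) = 32 + 4*4 = 32 + 16 = 48)
h(c) = -27 (h(c) = 9*(-3) = -27)
v(H) = 1
J = 63 (J = (1 + 14) + 48 = 15 + 48 = 63)
J*h(2*1) = 63*(-27) = -1701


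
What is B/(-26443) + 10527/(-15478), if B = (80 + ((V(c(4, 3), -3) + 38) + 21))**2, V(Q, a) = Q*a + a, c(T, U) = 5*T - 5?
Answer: -406538779/409284754 ≈ -0.99329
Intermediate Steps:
c(T, U) = -5 + 5*T
V(Q, a) = a + Q*a
B = 8281 (B = (80 + ((-3*(1 + (-5 + 5*4)) + 38) + 21))**2 = (80 + ((-3*(1 + (-5 + 20)) + 38) + 21))**2 = (80 + ((-3*(1 + 15) + 38) + 21))**2 = (80 + ((-3*16 + 38) + 21))**2 = (80 + ((-48 + 38) + 21))**2 = (80 + (-10 + 21))**2 = (80 + 11)**2 = 91**2 = 8281)
B/(-26443) + 10527/(-15478) = 8281/(-26443) + 10527/(-15478) = 8281*(-1/26443) + 10527*(-1/15478) = -8281/26443 - 10527/15478 = -406538779/409284754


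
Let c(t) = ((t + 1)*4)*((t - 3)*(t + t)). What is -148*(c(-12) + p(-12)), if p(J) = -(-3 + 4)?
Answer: 2344468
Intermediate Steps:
p(J) = -1 (p(J) = -1*1 = -1)
c(t) = 2*t*(-3 + t)*(4 + 4*t) (c(t) = ((1 + t)*4)*((-3 + t)*(2*t)) = (4 + 4*t)*(2*t*(-3 + t)) = 2*t*(-3 + t)*(4 + 4*t))
-148*(c(-12) + p(-12)) = -148*(8*(-12)*(-3 + (-12)² - 2*(-12)) - 1) = -148*(8*(-12)*(-3 + 144 + 24) - 1) = -148*(8*(-12)*165 - 1) = -148*(-15840 - 1) = -148*(-15841) = 2344468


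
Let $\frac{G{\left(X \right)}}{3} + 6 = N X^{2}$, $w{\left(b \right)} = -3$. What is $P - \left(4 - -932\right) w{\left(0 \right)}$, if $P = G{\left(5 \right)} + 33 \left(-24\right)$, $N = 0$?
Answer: $1998$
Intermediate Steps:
$G{\left(X \right)} = -18$ ($G{\left(X \right)} = -18 + 3 \cdot 0 X^{2} = -18 + 3 \cdot 0 = -18 + 0 = -18$)
$P = -810$ ($P = -18 + 33 \left(-24\right) = -18 - 792 = -810$)
$P - \left(4 - -932\right) w{\left(0 \right)} = -810 - \left(4 - -932\right) \left(-3\right) = -810 - \left(4 + 932\right) \left(-3\right) = -810 - 936 \left(-3\right) = -810 - -2808 = -810 + 2808 = 1998$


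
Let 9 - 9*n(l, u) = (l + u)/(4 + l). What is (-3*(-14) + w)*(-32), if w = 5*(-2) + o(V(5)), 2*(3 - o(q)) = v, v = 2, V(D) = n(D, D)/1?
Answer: -1088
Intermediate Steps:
n(l, u) = 1 - (l + u)/(9*(4 + l))
V(D) = (36 + 7*D)/(9*(4 + D)) (V(D) = ((36 - D + 8*D)/(9*(4 + D)))/1 = ((36 + 7*D)/(9*(4 + D)))*1 = (36 + 7*D)/(9*(4 + D)))
o(q) = 2 (o(q) = 3 - ½*2 = 3 - 1 = 2)
w = -8 (w = 5*(-2) + 2 = -10 + 2 = -8)
(-3*(-14) + w)*(-32) = (-3*(-14) - 8)*(-32) = (42 - 8)*(-32) = 34*(-32) = -1088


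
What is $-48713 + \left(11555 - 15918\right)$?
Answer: $-53076$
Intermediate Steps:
$-48713 + \left(11555 - 15918\right) = -48713 - 4363 = -53076$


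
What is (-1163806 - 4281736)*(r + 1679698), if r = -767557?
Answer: -4967102125422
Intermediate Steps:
(-1163806 - 4281736)*(r + 1679698) = (-1163806 - 4281736)*(-767557 + 1679698) = -5445542*912141 = -4967102125422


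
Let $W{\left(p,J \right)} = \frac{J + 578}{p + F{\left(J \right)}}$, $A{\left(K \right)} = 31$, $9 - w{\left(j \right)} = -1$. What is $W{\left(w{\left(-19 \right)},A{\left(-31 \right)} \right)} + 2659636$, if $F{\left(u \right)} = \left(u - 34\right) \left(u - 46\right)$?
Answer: $\frac{146280589}{55} \approx 2.6596 \cdot 10^{6}$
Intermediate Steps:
$w{\left(j \right)} = 10$ ($w{\left(j \right)} = 9 - -1 = 9 + 1 = 10$)
$F{\left(u \right)} = \left(-46 + u\right) \left(-34 + u\right)$ ($F{\left(u \right)} = \left(-34 + u\right) \left(-46 + u\right) = \left(-46 + u\right) \left(-34 + u\right)$)
$W{\left(p,J \right)} = \frac{578 + J}{1564 + p + J^{2} - 80 J}$ ($W{\left(p,J \right)} = \frac{J + 578}{p + \left(1564 + J^{2} - 80 J\right)} = \frac{578 + J}{1564 + p + J^{2} - 80 J}$)
$W{\left(w{\left(-19 \right)},A{\left(-31 \right)} \right)} + 2659636 = \frac{578 + 31}{1564 + 10 + 31^{2} - 2480} + 2659636 = \frac{1}{1564 + 10 + 961 - 2480} \cdot 609 + 2659636 = \frac{1}{55} \cdot 609 + 2659636 = \frac{609}{55} + 2659636 = \frac{146280589}{55}$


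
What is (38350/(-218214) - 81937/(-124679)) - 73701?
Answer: -1002574070997319/13603351653 ≈ -73701.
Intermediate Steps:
(38350/(-218214) - 81937/(-124679)) - 73701 = (38350*(-1/218214) - 81937*(-1/124679)) - 73701 = (-19175/109107 + 81937/124679) - 73701 = 6549180434/13603351653 - 73701 = -1002574070997319/13603351653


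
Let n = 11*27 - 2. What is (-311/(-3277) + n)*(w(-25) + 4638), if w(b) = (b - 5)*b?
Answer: 5210336088/3277 ≈ 1.5900e+6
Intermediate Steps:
n = 295 (n = 297 - 2 = 295)
w(b) = b*(-5 + b) (w(b) = (-5 + b)*b = b*(-5 + b))
(-311/(-3277) + n)*(w(-25) + 4638) = (-311/(-3277) + 295)*(-25*(-5 - 25) + 4638) = (-311*(-1/3277) + 295)*(-25*(-30) + 4638) = (311/3277 + 295)*(750 + 4638) = (967026/3277)*5388 = 5210336088/3277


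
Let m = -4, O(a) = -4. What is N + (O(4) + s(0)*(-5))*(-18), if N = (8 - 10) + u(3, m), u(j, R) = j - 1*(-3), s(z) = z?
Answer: 76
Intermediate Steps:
u(j, R) = 3 + j (u(j, R) = j + 3 = 3 + j)
N = 4 (N = (8 - 10) + (3 + 3) = -2 + 6 = 4)
N + (O(4) + s(0)*(-5))*(-18) = 4 + (-4 + 0*(-5))*(-18) = 4 + (-4 + 0)*(-18) = 4 - 4*(-18) = 4 + 72 = 76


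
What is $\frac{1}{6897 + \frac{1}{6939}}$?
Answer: $\frac{6939}{47858284} \approx 0.00014499$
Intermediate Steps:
$\frac{1}{6897 + \frac{1}{6939}} = \frac{1}{\frac{47858284}{6939}} = \frac{6939}{47858284}$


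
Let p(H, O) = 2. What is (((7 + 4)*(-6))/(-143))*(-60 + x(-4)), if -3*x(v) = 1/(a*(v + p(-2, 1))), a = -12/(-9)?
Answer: -1437/52 ≈ -27.635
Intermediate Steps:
a = 4/3 (a = -12*(-1/9) = 4/3 ≈ 1.3333)
x(v) = -1/(3*(8/3 + 4*v/3)) (x(v) = -3/(4*(v + 2))/3 = -3/(4*(2 + v))/3 = -1/(3*(8/3 + 4*v/3)))
(((7 + 4)*(-6))/(-143))*(-60 + x(-4)) = (((7 + 4)*(-6))/(-143))*(-60 - 1/(8 + 4*(-4))) = ((11*(-6))*(-1/143))*(-60 - 1/(8 - 16)) = (-66*(-1/143))*(-60 - 1/(-8)) = 6*(-60 - 1*(-1/8))/13 = 6*(-60 + 1/8)/13 = (6/13)*(-479/8) = -1437/52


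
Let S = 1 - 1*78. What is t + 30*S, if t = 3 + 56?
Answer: -2251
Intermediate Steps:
t = 59
S = -77 (S = 1 - 78 = -77)
t + 30*S = 59 + 30*(-77) = 59 - 2310 = -2251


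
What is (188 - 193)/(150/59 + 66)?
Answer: -295/4044 ≈ -0.072948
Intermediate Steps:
(188 - 193)/(150/59 + 66) = -5/(150*(1/59) + 66) = -5/(150/59 + 66) = -5/4044/59 = -5*59/4044 = -295/4044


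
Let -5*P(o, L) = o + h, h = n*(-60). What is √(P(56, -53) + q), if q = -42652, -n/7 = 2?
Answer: 2*I*√267695/5 ≈ 206.96*I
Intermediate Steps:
n = -14 (n = -7*2 = -14)
h = 840 (h = -14*(-60) = 840)
P(o, L) = -168 - o/5 (P(o, L) = -(o + 840)/5 = -(840 + o)/5 = -168 - o/5)
√(P(56, -53) + q) = √((-168 - ⅕*56) - 42652) = √((-168 - 56/5) - 42652) = √(-896/5 - 42652) = √(-214156/5) = 2*I*√267695/5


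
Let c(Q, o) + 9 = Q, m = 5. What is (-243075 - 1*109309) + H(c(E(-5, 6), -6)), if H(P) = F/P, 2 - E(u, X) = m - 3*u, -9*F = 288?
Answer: -9514336/27 ≈ -3.5238e+5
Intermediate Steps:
F = -32 (F = -1/9*288 = -32)
E(u, X) = -3 + 3*u (E(u, X) = 2 - (5 - 3*u) = 2 + (-5 + 3*u) = -3 + 3*u)
c(Q, o) = -9 + Q
H(P) = -32/P
(-243075 - 1*109309) + H(c(E(-5, 6), -6)) = (-243075 - 1*109309) - 32/(-9 + (-3 + 3*(-5))) = (-243075 - 109309) - 32/(-9 + (-3 - 15)) = -352384 - 32/(-9 - 18) = -352384 - 32/(-27) = -352384 - 32*(-1/27) = -352384 + 32/27 = -9514336/27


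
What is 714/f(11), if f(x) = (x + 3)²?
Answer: 51/14 ≈ 3.6429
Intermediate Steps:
f(x) = (3 + x)²
714/f(11) = 714/((3 + 11)²) = 714/(14²) = 714/196 = 714*(1/196) = 51/14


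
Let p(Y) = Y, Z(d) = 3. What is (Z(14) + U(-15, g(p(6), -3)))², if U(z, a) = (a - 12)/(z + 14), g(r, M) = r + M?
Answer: 144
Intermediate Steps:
g(r, M) = M + r
U(z, a) = (-12 + a)/(14 + z)
(Z(14) + U(-15, g(p(6), -3)))² = (3 + (-12 + (-3 + 6))/(14 - 15))² = (3 + (-12 + 3)/(-1))² = (3 - 1*(-9))² = (3 + 9)² = 12² = 144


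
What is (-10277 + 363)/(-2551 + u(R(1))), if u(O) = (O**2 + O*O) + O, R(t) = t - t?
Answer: 9914/2551 ≈ 3.8863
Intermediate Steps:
R(t) = 0
u(O) = O + 2*O**2 (u(O) = (O**2 + O**2) + O = 2*O**2 + O = O + 2*O**2)
(-10277 + 363)/(-2551 + u(R(1))) = (-10277 + 363)/(-2551 + 0*(1 + 2*0)) = -9914/(-2551 + 0*(1 + 0)) = -9914/(-2551 + 0*1) = -9914/(-2551 + 0) = -9914/(-2551) = -9914*(-1/2551) = 9914/2551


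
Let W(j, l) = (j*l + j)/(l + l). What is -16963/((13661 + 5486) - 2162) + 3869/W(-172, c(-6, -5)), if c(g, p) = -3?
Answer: -4652617/67940 ≈ -68.481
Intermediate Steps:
W(j, l) = (j + j*l)/(2*l) (W(j, l) = (j + j*l)/((2*l)) = (j + j*l)*(1/(2*l)) = (j + j*l)/(2*l))
-16963/((13661 + 5486) - 2162) + 3869/W(-172, c(-6, -5)) = -16963/((13661 + 5486) - 2162) + 3869/(((½)*(-172)*(1 - 3)/(-3))) = -16963/(19147 - 2162) + 3869/(((½)*(-172)*(-⅓)*(-2))) = -16963/16985 + 3869/(-172/3) = -16963*1/16985 + 3869*(-3/172) = -16963/16985 - 11607/172 = -4652617/67940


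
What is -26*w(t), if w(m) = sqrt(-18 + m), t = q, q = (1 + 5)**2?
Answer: -78*sqrt(2) ≈ -110.31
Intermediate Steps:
q = 36 (q = 6**2 = 36)
t = 36
-26*w(t) = -26*sqrt(-18 + 36) = -78*sqrt(2)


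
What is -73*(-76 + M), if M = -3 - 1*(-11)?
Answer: 4964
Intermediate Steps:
M = 8 (M = -3 + 11 = 8)
-73*(-76 + M) = -73*(-76 + 8) = -73*(-68) = 4964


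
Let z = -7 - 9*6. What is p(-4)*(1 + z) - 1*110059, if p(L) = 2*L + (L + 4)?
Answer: -109579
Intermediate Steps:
z = -61 (z = -7 - 54 = -61)
p(L) = 4 + 3*L (p(L) = 2*L + (4 + L) = 4 + 3*L)
p(-4)*(1 + z) - 1*110059 = (4 + 3*(-4))*(1 - 61) - 1*110059 = (4 - 12)*(-60) - 110059 = -8*(-60) - 110059 = 480 - 110059 = -109579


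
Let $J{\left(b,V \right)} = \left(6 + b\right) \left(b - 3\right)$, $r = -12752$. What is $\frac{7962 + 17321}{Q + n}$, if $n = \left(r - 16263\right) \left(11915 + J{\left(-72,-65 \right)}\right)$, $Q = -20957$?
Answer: $- \frac{25283}{489358932} \approx -5.1666 \cdot 10^{-5}$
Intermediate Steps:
$J{\left(b,V \right)} = \left(-3 + b\right) \left(6 + b\right)$ ($J{\left(b,V \right)} = \left(6 + b\right) \left(-3 + b\right) = \left(-3 + b\right) \left(6 + b\right)$)
$n = -489337975$ ($n = \left(-12752 - 16263\right) \left(11915 + \left(-18 + \left(-72\right)^{2} + 3 \left(-72\right)\right)\right) = - 29015 \left(11915 - -4950\right) = - 29015 \left(11915 + 4950\right) = \left(-29015\right) 16865 = -489337975$)
$\frac{7962 + 17321}{Q + n} = \frac{7962 + 17321}{-20957 - 489337975} = \frac{25283}{-489358932} = 25283 \left(- \frac{1}{489358932}\right) = - \frac{25283}{489358932}$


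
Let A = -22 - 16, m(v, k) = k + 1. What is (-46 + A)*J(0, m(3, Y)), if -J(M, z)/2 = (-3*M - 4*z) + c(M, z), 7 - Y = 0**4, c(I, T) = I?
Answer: -5376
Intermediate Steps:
Y = 7 (Y = 7 - 1*0**4 = 7 - 1*0 = 7 + 0 = 7)
m(v, k) = 1 + k
A = -38
J(M, z) = 4*M + 8*z (J(M, z) = -2*((-3*M - 4*z) + M) = -2*((-4*z - 3*M) + M) = -2*(-4*z - 2*M) = 4*M + 8*z)
(-46 + A)*J(0, m(3, Y)) = (-46 - 38)*(4*0 + 8*(1 + 7)) = -84*(0 + 8*8) = -84*(0 + 64) = -84*64 = -5376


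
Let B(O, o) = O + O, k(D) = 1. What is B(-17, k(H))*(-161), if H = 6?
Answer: 5474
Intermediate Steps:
B(O, o) = 2*O
B(-17, k(H))*(-161) = (2*(-17))*(-161) = -34*(-161) = 5474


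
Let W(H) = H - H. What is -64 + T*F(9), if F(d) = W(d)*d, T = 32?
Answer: -64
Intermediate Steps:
W(H) = 0
F(d) = 0 (F(d) = 0*d = 0)
-64 + T*F(9) = -64 + 32*0 = -64 + 0 = -64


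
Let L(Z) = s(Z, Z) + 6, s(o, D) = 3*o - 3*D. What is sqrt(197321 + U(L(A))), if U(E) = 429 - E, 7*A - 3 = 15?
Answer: 4*sqrt(12359) ≈ 444.68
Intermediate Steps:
s(o, D) = -3*D + 3*o
A = 18/7 (A = 3/7 + (1/7)*15 = 3/7 + 15/7 = 18/7 ≈ 2.5714)
L(Z) = 6 (L(Z) = (-3*Z + 3*Z) + 6 = 0 + 6 = 6)
sqrt(197321 + U(L(A))) = sqrt(197321 + (429 - 1*6)) = sqrt(197321 + (429 - 6)) = sqrt(197321 + 423) = sqrt(197744) = 4*sqrt(12359)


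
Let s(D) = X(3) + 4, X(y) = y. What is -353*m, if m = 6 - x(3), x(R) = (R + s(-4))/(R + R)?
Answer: -4589/3 ≈ -1529.7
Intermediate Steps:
s(D) = 7 (s(D) = 3 + 4 = 7)
x(R) = (7 + R)/(2*R) (x(R) = (R + 7)/(R + R) = (7 + R)/((2*R)) = (7 + R)*(1/(2*R)) = (7 + R)/(2*R))
m = 13/3 (m = 6 - (7 + 3)/(2*3) = 6 - 10/(2*3) = 6 - 1*5/3 = 6 - 5/3 = 13/3 ≈ 4.3333)
-353*m = -353*13/3 = -4589/3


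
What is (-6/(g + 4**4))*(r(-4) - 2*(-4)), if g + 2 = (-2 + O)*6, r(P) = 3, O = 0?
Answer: -3/11 ≈ -0.27273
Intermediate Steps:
g = -14 (g = -2 + (-2 + 0)*6 = -2 - 2*6 = -2 - 12 = -14)
(-6/(g + 4**4))*(r(-4) - 2*(-4)) = (-6/(-14 + 4**4))*(3 - 2*(-4)) = (-6/(-14 + 256))*(3 - 1*(-8)) = (-6/242)*(3 + 8) = -6*1/242*11 = -3/121*11 = -3/11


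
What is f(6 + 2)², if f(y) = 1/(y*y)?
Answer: 1/4096 ≈ 0.00024414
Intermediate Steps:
f(y) = y⁻² (f(y) = 1/(y²) = y⁻²)
f(6 + 2)² = ((6 + 2)⁻²)² = (8⁻²)² = (1/64)² = 1/4096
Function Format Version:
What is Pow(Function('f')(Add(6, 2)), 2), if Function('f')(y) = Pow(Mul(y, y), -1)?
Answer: Rational(1, 4096) ≈ 0.00024414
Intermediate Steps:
Function('f')(y) = Pow(y, -2) (Function('f')(y) = Pow(Pow(y, 2), -1) = Pow(y, -2))
Pow(Function('f')(Add(6, 2)), 2) = Pow(Pow(Add(6, 2), -2), 2) = Pow(Pow(8, -2), 2) = Pow(Rational(1, 64), 2) = Rational(1, 4096)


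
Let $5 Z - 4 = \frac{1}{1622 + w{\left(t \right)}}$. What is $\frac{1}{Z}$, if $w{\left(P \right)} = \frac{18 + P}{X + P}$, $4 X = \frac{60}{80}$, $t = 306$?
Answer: $\frac{13252270}{10603449} \approx 1.2498$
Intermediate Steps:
$X = \frac{3}{16}$ ($X = \frac{60 \cdot \frac{1}{80}}{4} = \frac{1}{4} \cdot \frac{3}{4} = \frac{3}{16} \approx 0.1875$)
$w{\left(P \right)} = \frac{18 + P}{\frac{3}{16} + P}$
$Z = \frac{10603449}{13252270}$ ($Z = \frac{4}{5} + \frac{1}{5 \left(1622 + \frac{16 \left(18 + 306\right)}{3 + 16 \cdot 306}\right)} = \frac{4}{5} + \frac{1}{5 \left(1622 + 16 \frac{1}{3 + 4896} \cdot 324\right)} = \frac{4}{5} + \frac{1}{5 \left(1622 + 16 \cdot \frac{1}{4899} \cdot 324\right)} = \frac{4}{5} + \frac{1}{5 \left(1622 + \frac{1728}{1633}\right)} = \frac{4}{5} + \frac{1}{5 \cdot \frac{2650454}{1633}} = \frac{4}{5} + \frac{1}{5} \cdot \frac{1633}{2650454} = \frac{4}{5} + \frac{1633}{13252270} = \frac{10603449}{13252270} \approx 0.80012$)
$\frac{1}{Z} = \frac{1}{\frac{10603449}{13252270}} = \frac{13252270}{10603449}$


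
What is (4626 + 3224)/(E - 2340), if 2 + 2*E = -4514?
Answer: -3925/2299 ≈ -1.7073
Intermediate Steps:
E = -2258 (E = -1 + (½)*(-4514) = -1 - 2257 = -2258)
(4626 + 3224)/(E - 2340) = (4626 + 3224)/(-2258 - 2340) = 7850/(-4598) = 7850*(-1/4598) = -3925/2299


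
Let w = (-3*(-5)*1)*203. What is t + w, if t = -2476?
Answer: 569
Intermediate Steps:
w = 3045 (w = (15*1)*203 = 15*203 = 3045)
t + w = -2476 + 3045 = 569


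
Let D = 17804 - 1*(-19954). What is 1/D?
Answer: 1/37758 ≈ 2.6484e-5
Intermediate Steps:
D = 37758 (D = 17804 + 19954 = 37758)
1/D = 1/37758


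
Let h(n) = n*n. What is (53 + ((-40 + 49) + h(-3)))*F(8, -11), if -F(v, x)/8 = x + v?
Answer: 1704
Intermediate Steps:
F(v, x) = -8*v - 8*x (F(v, x) = -8*(x + v) = -8*(v + x) = -8*v - 8*x)
h(n) = n²
(53 + ((-40 + 49) + h(-3)))*F(8, -11) = (53 + ((-40 + 49) + (-3)²))*(-8*8 - 8*(-11)) = (53 + (9 + 9))*(-64 + 88) = (53 + 18)*24 = 71*24 = 1704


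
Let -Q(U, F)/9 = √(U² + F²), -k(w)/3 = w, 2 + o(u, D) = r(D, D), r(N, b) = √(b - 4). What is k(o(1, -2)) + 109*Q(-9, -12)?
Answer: -14709 - 3*I*√6 ≈ -14709.0 - 7.3485*I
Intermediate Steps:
r(N, b) = √(-4 + b)
o(u, D) = -2 + √(-4 + D)
k(w) = -3*w
Q(U, F) = -9*√(F² + U²) (Q(U, F) = -9*√(U² + F²) = -9*√(F² + U²))
k(o(1, -2)) + 109*Q(-9, -12) = -3*(-2 + √(-4 - 2)) + 109*(-9*√((-12)² + (-9)²)) = -3*(-2 + √(-6)) + 109*(-9*√(144 + 81)) = -3*(-2 + I*√6) + 109*(-9*√225) = (6 - 3*I*√6) + 109*(-9*15) = (6 - 3*I*√6) + 109*(-135) = (6 - 3*I*√6) - 14715 = -14709 - 3*I*√6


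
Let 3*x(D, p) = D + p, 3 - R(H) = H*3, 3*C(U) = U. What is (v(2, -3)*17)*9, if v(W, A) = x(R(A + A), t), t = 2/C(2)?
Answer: 1224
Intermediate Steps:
C(U) = U/3
R(H) = 3 - 3*H (R(H) = 3 - H*3 = 3 - 3*H)
t = 3 (t = 2/(((⅓)*2)) = 2/(⅔) = 2*(3/2) = 3)
x(D, p) = D/3 + p/3 (x(D, p) = (D + p)/3 = D/3 + p/3)
v(W, A) = 2 - 2*A (v(W, A) = (3 - 3*(A + A))/3 + (⅓)*3 = (3 - 6*A)/3 + 1 = (1 - 2*A) + 1 = 2 - 2*A)
(v(2, -3)*17)*9 = ((2 - 2*(-3))*17)*9 = ((2 + 6)*17)*9 = (8*17)*9 = 136*9 = 1224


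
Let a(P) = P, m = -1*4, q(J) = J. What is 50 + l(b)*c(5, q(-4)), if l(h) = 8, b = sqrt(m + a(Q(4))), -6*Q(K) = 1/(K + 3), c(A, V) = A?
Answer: 90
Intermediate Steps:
Q(K) = -1/(6*(3 + K)) (Q(K) = -1/(6*(K + 3)) = -1/(6*(3 + K)))
m = -4
b = 13*I*sqrt(42)/42 (b = sqrt(-4 - 1/(18 + 6*4)) = sqrt(-4 - 1/(18 + 24)) = sqrt(-4 - 1/42) = sqrt(-169/42) = 13*I*sqrt(42)/42 ≈ 2.0059*I)
50 + l(b)*c(5, q(-4)) = 50 + 8*5 = 50 + 40 = 90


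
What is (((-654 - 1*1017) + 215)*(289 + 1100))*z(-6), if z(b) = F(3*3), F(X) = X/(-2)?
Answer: 9100728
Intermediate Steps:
F(X) = -X/2 (F(X) = X*(-½) = -X/2)
z(b) = -9/2 (z(b) = -3*3/2 = -½*9 = -9/2)
(((-654 - 1*1017) + 215)*(289 + 1100))*z(-6) = (((-654 - 1*1017) + 215)*(289 + 1100))*(-9/2) = (((-654 - 1017) + 215)*1389)*(-9/2) = ((-1671 + 215)*1389)*(-9/2) = -1456*1389*(-9/2) = -2022384*(-9/2) = 9100728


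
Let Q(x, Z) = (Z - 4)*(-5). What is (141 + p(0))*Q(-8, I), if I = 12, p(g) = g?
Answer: -5640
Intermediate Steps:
Q(x, Z) = 20 - 5*Z (Q(x, Z) = (-4 + Z)*(-5) = 20 - 5*Z)
(141 + p(0))*Q(-8, I) = (141 + 0)*(20 - 5*12) = 141*(20 - 60) = 141*(-40) = -5640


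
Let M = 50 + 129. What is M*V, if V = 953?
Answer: 170587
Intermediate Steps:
M = 179
M*V = 179*953 = 170587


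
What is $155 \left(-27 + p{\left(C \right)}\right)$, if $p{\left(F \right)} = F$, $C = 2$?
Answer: $-3875$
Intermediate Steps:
$155 \left(-27 + p{\left(C \right)}\right) = 155 \left(-27 + 2\right) = 155 \left(-25\right) = -3875$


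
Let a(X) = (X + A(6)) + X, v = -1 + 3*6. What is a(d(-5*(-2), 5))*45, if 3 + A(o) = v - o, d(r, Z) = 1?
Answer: 450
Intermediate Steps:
v = 17 (v = -1 + 18 = 17)
A(o) = 14 - o (A(o) = -3 + (17 - o) = 14 - o)
a(X) = 8 + 2*X (a(X) = (X + (14 - 1*6)) + X = (X + (14 - 6)) + X = (X + 8) + X = (8 + X) + X = 8 + 2*X)
a(d(-5*(-2), 5))*45 = (8 + 2*1)*45 = (8 + 2)*45 = 10*45 = 450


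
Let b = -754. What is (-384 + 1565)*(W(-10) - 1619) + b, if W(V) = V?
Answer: -1924603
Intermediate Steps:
(-384 + 1565)*(W(-10) - 1619) + b = (-384 + 1565)*(-10 - 1619) - 754 = 1181*(-1629) - 754 = -1923849 - 754 = -1924603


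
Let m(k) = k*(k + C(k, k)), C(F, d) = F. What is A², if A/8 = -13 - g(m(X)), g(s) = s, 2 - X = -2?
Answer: 129600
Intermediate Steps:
X = 4 (X = 2 - 1*(-2) = 2 + 2 = 4)
m(k) = 2*k² (m(k) = k*(k + k) = k*(2*k) = 2*k²)
A = -360 (A = 8*(-13 - 2*4²) = 8*(-13 - 2*16) = 8*(-13 - 1*32) = 8*(-13 - 32) = 8*(-45) = -360)
A² = (-360)² = 129600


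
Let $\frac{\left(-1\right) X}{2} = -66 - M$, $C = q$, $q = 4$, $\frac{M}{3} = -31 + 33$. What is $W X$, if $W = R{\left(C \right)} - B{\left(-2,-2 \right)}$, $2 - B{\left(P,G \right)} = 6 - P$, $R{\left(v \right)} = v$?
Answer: $1440$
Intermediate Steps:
$M = 6$ ($M = 3 \left(-31 + 33\right) = 3 \cdot 2 = 6$)
$C = 4$
$B{\left(P,G \right)} = -4 + P$ ($B{\left(P,G \right)} = 2 - \left(6 - P\right) = 2 + \left(-6 + P\right) = -4 + P$)
$X = 144$ ($X = - 2 \left(-66 - 6\right) = \left(-2\right) \left(-72\right) = 144$)
$W = 10$ ($W = 4 - \left(-4 - 2\right) = 4 - -6 = 4 + 6 = 10$)
$W X = 10 \cdot 144 = 1440$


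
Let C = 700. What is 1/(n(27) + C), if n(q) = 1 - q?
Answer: 1/674 ≈ 0.0014837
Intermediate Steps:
1/(n(27) + C) = 1/((1 - 1*27) + 700) = 1/((1 - 27) + 700) = 1/(-26 + 700) = 1/674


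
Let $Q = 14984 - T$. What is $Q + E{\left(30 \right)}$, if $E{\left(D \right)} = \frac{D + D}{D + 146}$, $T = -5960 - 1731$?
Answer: $\frac{997715}{44} \approx 22675.0$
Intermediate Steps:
$T = -7691$ ($T = -5960 - 1731 = -7691$)
$E{\left(D \right)} = \frac{2 D}{146 + D}$
$Q = 22675$ ($Q = 14984 - -7691 = 14984 + 7691 = 22675$)
$Q + E{\left(30 \right)} = 22675 + 2 \cdot 30 \frac{1}{146 + 30} = 22675 + 2 \cdot 30 \cdot \frac{1}{176} = 22675 + \frac{15}{44} = \frac{997715}{44}$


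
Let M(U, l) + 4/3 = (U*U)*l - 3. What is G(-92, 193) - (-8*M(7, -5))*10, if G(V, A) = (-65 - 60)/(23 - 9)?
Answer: -838135/42 ≈ -19956.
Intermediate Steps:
G(V, A) = -125/14
M(U, l) = -13/3 + l*U² (M(U, l) = -4/3 + ((U*U)*l - 3) = -4/3 + (U²*l - 3) = -4/3 + (l*U² - 3) = -4/3 + (-3 + l*U²) = -13/3 + l*U²)
G(-92, 193) - (-8*M(7, -5))*10 = -125/14 - (-8*(-13/3 - 5*7²))*10 = -125/14 - (-8*(-13/3 - 5*49))*10 = -125/14 - (-8*(-13/3 - 245))*10 = -125/14 - (-8*(-748/3))*10 = -125/14 - 5984*10/3 = -125/14 - 1*59840/3 = -125/14 - 59840/3 = -838135/42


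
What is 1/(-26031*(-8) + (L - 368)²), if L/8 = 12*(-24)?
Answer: 1/7347832 ≈ 1.3609e-7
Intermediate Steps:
L = -2304 (L = 8*(12*(-24)) = 8*(-288) = -2304)
1/(-26031*(-8) + (L - 368)²) = 1/(-26031*(-8) + (-2304 - 368)²) = 1/(208248 + (-2672)²) = 1/(208248 + 7139584) = 1/7347832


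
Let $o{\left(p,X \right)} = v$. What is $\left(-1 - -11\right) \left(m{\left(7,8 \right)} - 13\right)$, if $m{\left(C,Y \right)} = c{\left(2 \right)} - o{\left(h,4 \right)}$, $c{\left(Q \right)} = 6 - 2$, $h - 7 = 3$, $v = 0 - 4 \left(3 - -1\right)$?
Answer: $70$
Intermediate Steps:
$v = -16$ ($v = 0 - 4 \left(3 + 1\right) = 0 - 16 = -16$)
$h = 10$ ($h = 7 + 3 = 10$)
$o{\left(p,X \right)} = -16$
$c{\left(Q \right)} = 4$ ($c{\left(Q \right)} = 6 - 2 = 4$)
$m{\left(C,Y \right)} = 20$ ($m{\left(C,Y \right)} = 4 - -16 = 4 + 16 = 20$)
$\left(-1 - -11\right) \left(m{\left(7,8 \right)} - 13\right) = \left(-1 - -11\right) \left(20 - 13\right) = \left(-1 + 11\right) 7 = 10 \cdot 7 = 70$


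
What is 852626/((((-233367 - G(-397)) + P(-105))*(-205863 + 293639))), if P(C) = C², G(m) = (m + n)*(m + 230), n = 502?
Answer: -426313/8988569616 ≈ -4.7428e-5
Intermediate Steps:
G(m) = (230 + m)*(502 + m) (G(m) = (m + 502)*(m + 230) = (502 + m)*(230 + m) = (230 + m)*(502 + m))
852626/((((-233367 - G(-397)) + P(-105))*(-205863 + 293639))) = 852626/((((-233367 - (115460 + (-397)² + 732*(-397))) + (-105)²)*(-205863 + 293639))) = 852626/((((-233367 - (115460 + 157609 - 290604)) + 11025)*87776)) = 852626/((((-233367 - 1*(-17535)) + 11025)*87776)) = 852626/((((-233367 + 17535) + 11025)*87776)) = 852626/(((-215832 + 11025)*87776)) = 852626/((-204807*87776)) = 852626/(-17977139232) = 852626*(-1/17977139232) = -426313/8988569616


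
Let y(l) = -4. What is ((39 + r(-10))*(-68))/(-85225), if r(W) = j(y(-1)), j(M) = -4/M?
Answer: 544/17045 ≈ 0.031916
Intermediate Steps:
r(W) = 1 (r(W) = -4/(-4) = -4*(-1/4) = 1)
((39 + r(-10))*(-68))/(-85225) = ((39 + 1)*(-68))/(-85225) = (40*(-68))*(-1/85225) = -2720*(-1/85225) = 544/17045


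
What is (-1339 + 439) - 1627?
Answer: -2527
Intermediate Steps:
(-1339 + 439) - 1627 = -900 - 1627 = -2527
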